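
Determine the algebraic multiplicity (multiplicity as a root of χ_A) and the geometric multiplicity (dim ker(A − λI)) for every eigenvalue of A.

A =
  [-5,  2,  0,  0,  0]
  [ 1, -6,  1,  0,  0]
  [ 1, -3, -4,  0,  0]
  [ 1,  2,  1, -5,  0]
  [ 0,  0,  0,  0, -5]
λ = -5: alg = 5, geom = 3

Step 1 — factor the characteristic polynomial to read off the algebraic multiplicities:
  χ_A(x) = (x + 5)^5

Step 2 — compute geometric multiplicities via the rank-nullity identity g(λ) = n − rank(A − λI):
  rank(A − (-5)·I) = 2, so dim ker(A − (-5)·I) = n − 2 = 3

Summary:
  λ = -5: algebraic multiplicity = 5, geometric multiplicity = 3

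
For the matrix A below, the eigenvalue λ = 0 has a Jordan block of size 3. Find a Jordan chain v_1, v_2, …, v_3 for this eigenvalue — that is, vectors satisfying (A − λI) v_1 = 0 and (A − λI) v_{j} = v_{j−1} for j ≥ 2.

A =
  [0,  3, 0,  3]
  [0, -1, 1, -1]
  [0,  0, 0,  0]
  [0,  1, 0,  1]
A Jordan chain for λ = 0 of length 3:
v_1 = (3, -1, 0, 1)ᵀ
v_2 = (0, 1, 0, 0)ᵀ
v_3 = (0, 0, 1, 0)ᵀ

Let N = A − (0)·I. We want v_3 with N^3 v_3 = 0 but N^2 v_3 ≠ 0; then v_{j-1} := N · v_j for j = 3, …, 2.

Pick v_3 = (0, 0, 1, 0)ᵀ.
Then v_2 = N · v_3 = (0, 1, 0, 0)ᵀ.
Then v_1 = N · v_2 = (3, -1, 0, 1)ᵀ.

Sanity check: (A − (0)·I) v_1 = (0, 0, 0, 0)ᵀ = 0. ✓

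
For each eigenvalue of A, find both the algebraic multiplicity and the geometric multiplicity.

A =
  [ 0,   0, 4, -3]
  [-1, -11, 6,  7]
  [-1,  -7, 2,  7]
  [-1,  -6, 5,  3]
λ = -4: alg = 2, geom = 1; λ = 1: alg = 2, geom = 1

Step 1 — factor the characteristic polynomial to read off the algebraic multiplicities:
  χ_A(x) = (x - 1)^2*(x + 4)^2

Step 2 — compute geometric multiplicities via the rank-nullity identity g(λ) = n − rank(A − λI):
  rank(A − (-4)·I) = 3, so dim ker(A − (-4)·I) = n − 3 = 1
  rank(A − (1)·I) = 3, so dim ker(A − (1)·I) = n − 3 = 1

Summary:
  λ = -4: algebraic multiplicity = 2, geometric multiplicity = 1
  λ = 1: algebraic multiplicity = 2, geometric multiplicity = 1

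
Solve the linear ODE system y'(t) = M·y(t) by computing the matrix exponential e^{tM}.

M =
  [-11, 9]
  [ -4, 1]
e^{tM} =
  [-6*t*exp(-5*t) + exp(-5*t), 9*t*exp(-5*t)]
  [-4*t*exp(-5*t), 6*t*exp(-5*t) + exp(-5*t)]

Strategy: write M = P · J · P⁻¹ where J is a Jordan canonical form, so e^{tM} = P · e^{tJ} · P⁻¹, and e^{tJ} can be computed block-by-block.

M has Jordan form
J =
  [-5,  1]
  [ 0, -5]
(up to reordering of blocks).

Per-block formulas:
  For a 2×2 Jordan block J_2(-5): exp(t · J_2(-5)) = e^(-5t)·(I + t·N), where N is the 2×2 nilpotent shift.

After assembling e^{tJ} and conjugating by P, we get:

e^{tM} =
  [-6*t*exp(-5*t) + exp(-5*t), 9*t*exp(-5*t)]
  [-4*t*exp(-5*t), 6*t*exp(-5*t) + exp(-5*t)]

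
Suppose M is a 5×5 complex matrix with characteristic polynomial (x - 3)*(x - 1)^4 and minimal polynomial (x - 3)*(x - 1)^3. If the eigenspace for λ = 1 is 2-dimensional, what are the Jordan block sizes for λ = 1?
Block sizes for λ = 1: [3, 1]

Step 1 — from the characteristic polynomial, algebraic multiplicity of λ = 1 is 4. From dim ker(M − (1)·I) = 2, there are exactly 2 Jordan blocks for λ = 1.
Step 2 — from the minimal polynomial, the factor (x − 1)^3 tells us the largest block for λ = 1 has size 3.
Step 3 — with total size 4, 2 blocks, and largest block 3, the block sizes (in nonincreasing order) are [3, 1].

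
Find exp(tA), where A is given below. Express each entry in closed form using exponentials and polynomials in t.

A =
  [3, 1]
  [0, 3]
e^{tA} =
  [exp(3*t), t*exp(3*t)]
  [0, exp(3*t)]

Strategy: write A = P · J · P⁻¹ where J is a Jordan canonical form, so e^{tA} = P · e^{tJ} · P⁻¹, and e^{tJ} can be computed block-by-block.

A has Jordan form
J =
  [3, 1]
  [0, 3]
(up to reordering of blocks).

Per-block formulas:
  For a 2×2 Jordan block J_2(3): exp(t · J_2(3)) = e^(3t)·(I + t·N), where N is the 2×2 nilpotent shift.

After assembling e^{tJ} and conjugating by P, we get:

e^{tA} =
  [exp(3*t), t*exp(3*t)]
  [0, exp(3*t)]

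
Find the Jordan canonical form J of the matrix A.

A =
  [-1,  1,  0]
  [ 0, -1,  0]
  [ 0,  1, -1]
J_2(-1) ⊕ J_1(-1)

The characteristic polynomial is
  det(x·I − A) = x^3 + 3*x^2 + 3*x + 1 = (x + 1)^3

Eigenvalues and multiplicities (the geometric multiplicity of λ is n − rank(A − λI), which equals the number of Jordan blocks for λ):
  λ = -1: algebraic multiplicity = 3, geometric multiplicity = 2

Determining the block sizes for each eigenvalue:
  λ = -1: 2 blocks summing to 3 forces exactly one block of size 2 and the rest size 1 → block sizes [2, 1]

Assembling the blocks gives a Jordan form
J =
  [-1,  1,  0]
  [ 0, -1,  0]
  [ 0,  0, -1]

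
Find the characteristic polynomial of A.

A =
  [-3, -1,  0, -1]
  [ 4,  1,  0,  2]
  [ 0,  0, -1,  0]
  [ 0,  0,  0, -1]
x^4 + 4*x^3 + 6*x^2 + 4*x + 1

Expanding det(x·I − A) (e.g. by cofactor expansion or by noting that A is similar to its Jordan form J, which has the same characteristic polynomial as A) gives
  χ_A(x) = x^4 + 4*x^3 + 6*x^2 + 4*x + 1
which factors as (x + 1)^4. The eigenvalues (with algebraic multiplicities) are λ = -1 with multiplicity 4.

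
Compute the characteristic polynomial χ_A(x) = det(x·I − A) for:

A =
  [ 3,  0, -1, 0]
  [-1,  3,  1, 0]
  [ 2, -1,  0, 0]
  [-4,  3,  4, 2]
x^4 - 8*x^3 + 24*x^2 - 32*x + 16

Expanding det(x·I − A) (e.g. by cofactor expansion or by noting that A is similar to its Jordan form J, which has the same characteristic polynomial as A) gives
  χ_A(x) = x^4 - 8*x^3 + 24*x^2 - 32*x + 16
which factors as (x - 2)^4. The eigenvalues (with algebraic multiplicities) are λ = 2 with multiplicity 4.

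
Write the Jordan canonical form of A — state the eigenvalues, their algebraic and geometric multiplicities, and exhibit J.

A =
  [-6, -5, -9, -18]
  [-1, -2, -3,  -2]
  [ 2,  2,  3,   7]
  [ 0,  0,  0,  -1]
J_1(-3) ⊕ J_3(-1)

The characteristic polynomial is
  det(x·I − A) = x^4 + 6*x^3 + 12*x^2 + 10*x + 3 = (x + 1)^3*(x + 3)

Eigenvalues and multiplicities (the geometric multiplicity of λ is n − rank(A − λI), which equals the number of Jordan blocks for λ):
  λ = -3: algebraic multiplicity = 1, geometric multiplicity = 1
  λ = -1: algebraic multiplicity = 3, geometric multiplicity = 1

Determining the block sizes for each eigenvalue:
  λ = -3: one block (gm = 1), so the single block has size am = 1 → block sizes [1]
  λ = -1: one block (gm = 1), so the single block has size am = 3 → block sizes [3]

Assembling the blocks gives a Jordan form
J =
  [-3,  0,  0,  0]
  [ 0, -1,  1,  0]
  [ 0,  0, -1,  1]
  [ 0,  0,  0, -1]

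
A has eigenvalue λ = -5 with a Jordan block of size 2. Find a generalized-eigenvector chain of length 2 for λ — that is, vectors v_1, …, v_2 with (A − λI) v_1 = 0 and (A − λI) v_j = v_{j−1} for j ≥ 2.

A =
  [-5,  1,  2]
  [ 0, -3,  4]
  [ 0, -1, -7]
A Jordan chain for λ = -5 of length 2:
v_1 = (1, 2, -1)ᵀ
v_2 = (0, 1, 0)ᵀ

Let N = A − (-5)·I. We want v_2 with N^2 v_2 = 0 but N^1 v_2 ≠ 0; then v_{j-1} := N · v_j for j = 2, …, 2.

Pick v_2 = (0, 1, 0)ᵀ.
Then v_1 = N · v_2 = (1, 2, -1)ᵀ.

Sanity check: (A − (-5)·I) v_1 = (0, 0, 0)ᵀ = 0. ✓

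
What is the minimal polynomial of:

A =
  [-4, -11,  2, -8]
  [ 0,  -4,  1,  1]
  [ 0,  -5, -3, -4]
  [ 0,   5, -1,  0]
x^4 + 11*x^3 + 36*x^2 + 16*x - 64

The characteristic polynomial is χ_A(x) = (x - 1)*(x + 4)^3, so the eigenvalues are known. The minimal polynomial is
  m_A(x) = Π_λ (x − λ)^{k_λ}
where k_λ is the size of the *largest* Jordan block for λ (equivalently, the smallest k with (A − λI)^k v = 0 for every generalised eigenvector v of λ).

  λ = -4: largest Jordan block has size 3, contributing (x + 4)^3
  λ = 1: largest Jordan block has size 1, contributing (x − 1)

So m_A(x) = (x - 1)*(x + 4)^3 = x^4 + 11*x^3 + 36*x^2 + 16*x - 64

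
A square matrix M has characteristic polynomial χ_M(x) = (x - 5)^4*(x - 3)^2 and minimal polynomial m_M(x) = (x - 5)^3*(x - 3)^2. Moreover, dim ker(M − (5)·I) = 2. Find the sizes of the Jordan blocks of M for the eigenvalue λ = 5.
Block sizes for λ = 5: [3, 1]

Step 1 — from the characteristic polynomial, algebraic multiplicity of λ = 5 is 4. From dim ker(M − (5)·I) = 2, there are exactly 2 Jordan blocks for λ = 5.
Step 2 — from the minimal polynomial, the factor (x − 5)^3 tells us the largest block for λ = 5 has size 3.
Step 3 — with total size 4, 2 blocks, and largest block 3, the block sizes (in nonincreasing order) are [3, 1].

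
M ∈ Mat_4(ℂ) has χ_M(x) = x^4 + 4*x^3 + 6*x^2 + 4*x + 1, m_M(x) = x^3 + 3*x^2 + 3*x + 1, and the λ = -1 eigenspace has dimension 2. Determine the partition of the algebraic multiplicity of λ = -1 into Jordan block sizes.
Block sizes for λ = -1: [3, 1]

Step 1 — from the characteristic polynomial, algebraic multiplicity of λ = -1 is 4. From dim ker(M − (-1)·I) = 2, there are exactly 2 Jordan blocks for λ = -1.
Step 2 — from the minimal polynomial, the factor (x + 1)^3 tells us the largest block for λ = -1 has size 3.
Step 3 — with total size 4, 2 blocks, and largest block 3, the block sizes (in nonincreasing order) are [3, 1].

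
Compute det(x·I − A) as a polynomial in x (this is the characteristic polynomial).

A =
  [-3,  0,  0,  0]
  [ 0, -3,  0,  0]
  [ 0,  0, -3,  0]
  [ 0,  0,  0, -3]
x^4 + 12*x^3 + 54*x^2 + 108*x + 81

Expanding det(x·I − A) (e.g. by cofactor expansion or by noting that A is similar to its Jordan form J, which has the same characteristic polynomial as A) gives
  χ_A(x) = x^4 + 12*x^3 + 54*x^2 + 108*x + 81
which factors as (x + 3)^4. The eigenvalues (with algebraic multiplicities) are λ = -3 with multiplicity 4.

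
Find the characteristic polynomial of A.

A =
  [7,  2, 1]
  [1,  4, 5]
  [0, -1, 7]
x^3 - 18*x^2 + 108*x - 216

Expanding det(x·I − A) (e.g. by cofactor expansion or by noting that A is similar to its Jordan form J, which has the same characteristic polynomial as A) gives
  χ_A(x) = x^3 - 18*x^2 + 108*x - 216
which factors as (x - 6)^3. The eigenvalues (with algebraic multiplicities) are λ = 6 with multiplicity 3.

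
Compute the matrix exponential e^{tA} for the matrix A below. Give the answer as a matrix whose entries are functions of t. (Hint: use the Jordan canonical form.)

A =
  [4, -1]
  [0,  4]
e^{tA} =
  [exp(4*t), -t*exp(4*t)]
  [0, exp(4*t)]

Strategy: write A = P · J · P⁻¹ where J is a Jordan canonical form, so e^{tA} = P · e^{tJ} · P⁻¹, and e^{tJ} can be computed block-by-block.

A has Jordan form
J =
  [4, 1]
  [0, 4]
(up to reordering of blocks).

Per-block formulas:
  For a 2×2 Jordan block J_2(4): exp(t · J_2(4)) = e^(4t)·(I + t·N), where N is the 2×2 nilpotent shift.

After assembling e^{tJ} and conjugating by P, we get:

e^{tA} =
  [exp(4*t), -t*exp(4*t)]
  [0, exp(4*t)]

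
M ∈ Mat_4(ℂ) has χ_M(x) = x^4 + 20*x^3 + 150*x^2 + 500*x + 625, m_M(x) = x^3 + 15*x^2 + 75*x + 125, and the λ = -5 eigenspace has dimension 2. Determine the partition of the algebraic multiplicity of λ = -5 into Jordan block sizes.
Block sizes for λ = -5: [3, 1]

Step 1 — from the characteristic polynomial, algebraic multiplicity of λ = -5 is 4. From dim ker(M − (-5)·I) = 2, there are exactly 2 Jordan blocks for λ = -5.
Step 2 — from the minimal polynomial, the factor (x + 5)^3 tells us the largest block for λ = -5 has size 3.
Step 3 — with total size 4, 2 blocks, and largest block 3, the block sizes (in nonincreasing order) are [3, 1].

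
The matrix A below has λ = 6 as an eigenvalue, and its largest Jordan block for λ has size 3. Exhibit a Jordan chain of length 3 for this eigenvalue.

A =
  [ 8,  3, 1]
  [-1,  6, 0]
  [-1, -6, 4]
A Jordan chain for λ = 6 of length 3:
v_1 = (0, -2, 6)ᵀ
v_2 = (2, -1, -1)ᵀ
v_3 = (1, 0, 0)ᵀ

Let N = A − (6)·I. We want v_3 with N^3 v_3 = 0 but N^2 v_3 ≠ 0; then v_{j-1} := N · v_j for j = 3, …, 2.

Pick v_3 = (1, 0, 0)ᵀ.
Then v_2 = N · v_3 = (2, -1, -1)ᵀ.
Then v_1 = N · v_2 = (0, -2, 6)ᵀ.

Sanity check: (A − (6)·I) v_1 = (0, 0, 0)ᵀ = 0. ✓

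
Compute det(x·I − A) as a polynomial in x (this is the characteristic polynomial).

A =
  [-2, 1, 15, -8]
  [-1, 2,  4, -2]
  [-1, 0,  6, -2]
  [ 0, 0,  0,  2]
x^4 - 8*x^3 + 24*x^2 - 32*x + 16

Expanding det(x·I − A) (e.g. by cofactor expansion or by noting that A is similar to its Jordan form J, which has the same characteristic polynomial as A) gives
  χ_A(x) = x^4 - 8*x^3 + 24*x^2 - 32*x + 16
which factors as (x - 2)^4. The eigenvalues (with algebraic multiplicities) are λ = 2 with multiplicity 4.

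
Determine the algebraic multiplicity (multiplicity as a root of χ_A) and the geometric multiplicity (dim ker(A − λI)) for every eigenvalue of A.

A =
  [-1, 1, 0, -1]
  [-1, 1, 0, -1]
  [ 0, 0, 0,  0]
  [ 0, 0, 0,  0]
λ = 0: alg = 4, geom = 3

Step 1 — factor the characteristic polynomial to read off the algebraic multiplicities:
  χ_A(x) = x^4

Step 2 — compute geometric multiplicities via the rank-nullity identity g(λ) = n − rank(A − λI):
  rank(A − (0)·I) = 1, so dim ker(A − (0)·I) = n − 1 = 3

Summary:
  λ = 0: algebraic multiplicity = 4, geometric multiplicity = 3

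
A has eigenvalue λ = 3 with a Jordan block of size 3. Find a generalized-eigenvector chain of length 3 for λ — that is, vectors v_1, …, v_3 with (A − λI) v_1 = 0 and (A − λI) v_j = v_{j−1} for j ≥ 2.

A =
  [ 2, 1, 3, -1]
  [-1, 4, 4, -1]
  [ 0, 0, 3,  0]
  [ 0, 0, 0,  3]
A Jordan chain for λ = 3 of length 3:
v_1 = (1, 1, 0, 0)ᵀ
v_2 = (3, 4, 0, 0)ᵀ
v_3 = (0, 0, 1, 0)ᵀ

Let N = A − (3)·I. We want v_3 with N^3 v_3 = 0 but N^2 v_3 ≠ 0; then v_{j-1} := N · v_j for j = 3, …, 2.

Pick v_3 = (0, 0, 1, 0)ᵀ.
Then v_2 = N · v_3 = (3, 4, 0, 0)ᵀ.
Then v_1 = N · v_2 = (1, 1, 0, 0)ᵀ.

Sanity check: (A − (3)·I) v_1 = (0, 0, 0, 0)ᵀ = 0. ✓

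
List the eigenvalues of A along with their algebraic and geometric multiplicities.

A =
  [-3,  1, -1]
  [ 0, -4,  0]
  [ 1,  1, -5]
λ = -4: alg = 3, geom = 2

Step 1 — factor the characteristic polynomial to read off the algebraic multiplicities:
  χ_A(x) = (x + 4)^3

Step 2 — compute geometric multiplicities via the rank-nullity identity g(λ) = n − rank(A − λI):
  rank(A − (-4)·I) = 1, so dim ker(A − (-4)·I) = n − 1 = 2

Summary:
  λ = -4: algebraic multiplicity = 3, geometric multiplicity = 2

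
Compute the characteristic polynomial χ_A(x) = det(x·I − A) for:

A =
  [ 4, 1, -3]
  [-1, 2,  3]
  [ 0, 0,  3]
x^3 - 9*x^2 + 27*x - 27

Expanding det(x·I − A) (e.g. by cofactor expansion or by noting that A is similar to its Jordan form J, which has the same characteristic polynomial as A) gives
  χ_A(x) = x^3 - 9*x^2 + 27*x - 27
which factors as (x - 3)^3. The eigenvalues (with algebraic multiplicities) are λ = 3 with multiplicity 3.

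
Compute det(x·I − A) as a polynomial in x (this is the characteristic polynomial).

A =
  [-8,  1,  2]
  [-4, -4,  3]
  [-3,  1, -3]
x^3 + 15*x^2 + 75*x + 125

Expanding det(x·I − A) (e.g. by cofactor expansion or by noting that A is similar to its Jordan form J, which has the same characteristic polynomial as A) gives
  χ_A(x) = x^3 + 15*x^2 + 75*x + 125
which factors as (x + 5)^3. The eigenvalues (with algebraic multiplicities) are λ = -5 with multiplicity 3.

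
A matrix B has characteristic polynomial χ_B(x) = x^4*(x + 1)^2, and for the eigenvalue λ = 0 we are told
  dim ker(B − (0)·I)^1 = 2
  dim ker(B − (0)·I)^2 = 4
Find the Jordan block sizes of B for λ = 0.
Block sizes for λ = 0: [2, 2]

From the dimensions of kernels of powers, the number of Jordan blocks of size at least j is d_j − d_{j−1} where d_j = dim ker(N^j) (with d_0 = 0). Computing the differences gives [2, 2].
The number of blocks of size exactly k is (#blocks of size ≥ k) − (#blocks of size ≥ k + 1), so the partition is: 2 block(s) of size 2.
In nonincreasing order the block sizes are [2, 2].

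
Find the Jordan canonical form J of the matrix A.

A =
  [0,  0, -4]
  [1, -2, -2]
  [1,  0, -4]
J_2(-2) ⊕ J_1(-2)

The characteristic polynomial is
  det(x·I − A) = x^3 + 6*x^2 + 12*x + 8 = (x + 2)^3

Eigenvalues and multiplicities (the geometric multiplicity of λ is n − rank(A − λI), which equals the number of Jordan blocks for λ):
  λ = -2: algebraic multiplicity = 3, geometric multiplicity = 2

Determining the block sizes for each eigenvalue:
  λ = -2: 2 blocks summing to 3 forces exactly one block of size 2 and the rest size 1 → block sizes [2, 1]

Assembling the blocks gives a Jordan form
J =
  [-2,  1,  0]
  [ 0, -2,  0]
  [ 0,  0, -2]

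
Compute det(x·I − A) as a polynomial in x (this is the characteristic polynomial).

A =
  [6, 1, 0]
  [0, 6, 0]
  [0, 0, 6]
x^3 - 18*x^2 + 108*x - 216

Expanding det(x·I − A) (e.g. by cofactor expansion or by noting that A is similar to its Jordan form J, which has the same characteristic polynomial as A) gives
  χ_A(x) = x^3 - 18*x^2 + 108*x - 216
which factors as (x - 6)^3. The eigenvalues (with algebraic multiplicities) are λ = 6 with multiplicity 3.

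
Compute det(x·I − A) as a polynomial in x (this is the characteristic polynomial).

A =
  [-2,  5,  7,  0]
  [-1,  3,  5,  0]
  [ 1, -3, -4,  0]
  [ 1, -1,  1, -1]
x^4 + 4*x^3 + 6*x^2 + 4*x + 1

Expanding det(x·I − A) (e.g. by cofactor expansion or by noting that A is similar to its Jordan form J, which has the same characteristic polynomial as A) gives
  χ_A(x) = x^4 + 4*x^3 + 6*x^2 + 4*x + 1
which factors as (x + 1)^4. The eigenvalues (with algebraic multiplicities) are λ = -1 with multiplicity 4.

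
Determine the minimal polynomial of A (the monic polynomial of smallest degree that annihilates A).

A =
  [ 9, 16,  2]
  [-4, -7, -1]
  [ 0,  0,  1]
x^2 - 2*x + 1

The characteristic polynomial is χ_A(x) = (x - 1)^3, so the eigenvalues are known. The minimal polynomial is
  m_A(x) = Π_λ (x − λ)^{k_λ}
where k_λ is the size of the *largest* Jordan block for λ (equivalently, the smallest k with (A − λI)^k v = 0 for every generalised eigenvector v of λ).

  λ = 1: largest Jordan block has size 2, contributing (x − 1)^2

So m_A(x) = (x - 1)^2 = x^2 - 2*x + 1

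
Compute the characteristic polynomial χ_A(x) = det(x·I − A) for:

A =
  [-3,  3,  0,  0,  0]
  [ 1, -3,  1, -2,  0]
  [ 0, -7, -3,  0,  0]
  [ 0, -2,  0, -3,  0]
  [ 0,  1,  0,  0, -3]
x^5 + 15*x^4 + 90*x^3 + 270*x^2 + 405*x + 243

Expanding det(x·I − A) (e.g. by cofactor expansion or by noting that A is similar to its Jordan form J, which has the same characteristic polynomial as A) gives
  χ_A(x) = x^5 + 15*x^4 + 90*x^3 + 270*x^2 + 405*x + 243
which factors as (x + 3)^5. The eigenvalues (with algebraic multiplicities) are λ = -3 with multiplicity 5.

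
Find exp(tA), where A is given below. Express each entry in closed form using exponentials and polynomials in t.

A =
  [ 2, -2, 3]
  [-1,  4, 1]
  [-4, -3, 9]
e^{tA} =
  [-t^2*exp(5*t)/2 - 3*t*exp(5*t) + exp(5*t), -t^2*exp(5*t)/2 - 2*t*exp(5*t), t^2*exp(5*t)/2 + 3*t*exp(5*t)]
  [-t*exp(5*t), -t*exp(5*t) + exp(5*t), t*exp(5*t)]
  [-t^2*exp(5*t)/2 - 4*t*exp(5*t), -t^2*exp(5*t)/2 - 3*t*exp(5*t), t^2*exp(5*t)/2 + 4*t*exp(5*t) + exp(5*t)]

Strategy: write A = P · J · P⁻¹ where J is a Jordan canonical form, so e^{tA} = P · e^{tJ} · P⁻¹, and e^{tJ} can be computed block-by-block.

A has Jordan form
J =
  [5, 1, 0]
  [0, 5, 1]
  [0, 0, 5]
(up to reordering of blocks).

Per-block formulas:
  For a 3×3 Jordan block J_3(5): exp(t · J_3(5)) = e^(5t)·(I + t·N + (t^2/2)·N^2), where N is the 3×3 nilpotent shift.

After assembling e^{tJ} and conjugating by P, we get:

e^{tA} =
  [-t^2*exp(5*t)/2 - 3*t*exp(5*t) + exp(5*t), -t^2*exp(5*t)/2 - 2*t*exp(5*t), t^2*exp(5*t)/2 + 3*t*exp(5*t)]
  [-t*exp(5*t), -t*exp(5*t) + exp(5*t), t*exp(5*t)]
  [-t^2*exp(5*t)/2 - 4*t*exp(5*t), -t^2*exp(5*t)/2 - 3*t*exp(5*t), t^2*exp(5*t)/2 + 4*t*exp(5*t) + exp(5*t)]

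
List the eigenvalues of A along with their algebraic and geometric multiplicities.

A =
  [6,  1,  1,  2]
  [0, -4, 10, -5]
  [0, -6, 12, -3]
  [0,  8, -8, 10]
λ = 6: alg = 4, geom = 2

Step 1 — factor the characteristic polynomial to read off the algebraic multiplicities:
  χ_A(x) = (x - 6)^4

Step 2 — compute geometric multiplicities via the rank-nullity identity g(λ) = n − rank(A − λI):
  rank(A − (6)·I) = 2, so dim ker(A − (6)·I) = n − 2 = 2

Summary:
  λ = 6: algebraic multiplicity = 4, geometric multiplicity = 2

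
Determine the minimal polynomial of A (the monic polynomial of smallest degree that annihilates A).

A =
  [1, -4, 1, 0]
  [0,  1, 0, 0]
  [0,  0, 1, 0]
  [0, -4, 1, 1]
x^2 - 2*x + 1

The characteristic polynomial is χ_A(x) = (x - 1)^4, so the eigenvalues are known. The minimal polynomial is
  m_A(x) = Π_λ (x − λ)^{k_λ}
where k_λ is the size of the *largest* Jordan block for λ (equivalently, the smallest k with (A − λI)^k v = 0 for every generalised eigenvector v of λ).

  λ = 1: largest Jordan block has size 2, contributing (x − 1)^2

So m_A(x) = (x - 1)^2 = x^2 - 2*x + 1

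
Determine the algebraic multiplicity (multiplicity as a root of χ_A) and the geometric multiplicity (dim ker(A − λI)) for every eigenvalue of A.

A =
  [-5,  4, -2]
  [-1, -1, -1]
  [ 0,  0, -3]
λ = -3: alg = 3, geom = 2

Step 1 — factor the characteristic polynomial to read off the algebraic multiplicities:
  χ_A(x) = (x + 3)^3

Step 2 — compute geometric multiplicities via the rank-nullity identity g(λ) = n − rank(A − λI):
  rank(A − (-3)·I) = 1, so dim ker(A − (-3)·I) = n − 1 = 2

Summary:
  λ = -3: algebraic multiplicity = 3, geometric multiplicity = 2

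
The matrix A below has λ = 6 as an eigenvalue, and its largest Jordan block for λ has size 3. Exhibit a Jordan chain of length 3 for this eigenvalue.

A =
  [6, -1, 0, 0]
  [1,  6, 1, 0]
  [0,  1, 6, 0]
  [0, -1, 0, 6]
A Jordan chain for λ = 6 of length 3:
v_1 = (-1, 0, 1, -1)ᵀ
v_2 = (0, 1, 0, 0)ᵀ
v_3 = (1, 0, 0, 0)ᵀ

Let N = A − (6)·I. We want v_3 with N^3 v_3 = 0 but N^2 v_3 ≠ 0; then v_{j-1} := N · v_j for j = 3, …, 2.

Pick v_3 = (1, 0, 0, 0)ᵀ.
Then v_2 = N · v_3 = (0, 1, 0, 0)ᵀ.
Then v_1 = N · v_2 = (-1, 0, 1, -1)ᵀ.

Sanity check: (A − (6)·I) v_1 = (0, 0, 0, 0)ᵀ = 0. ✓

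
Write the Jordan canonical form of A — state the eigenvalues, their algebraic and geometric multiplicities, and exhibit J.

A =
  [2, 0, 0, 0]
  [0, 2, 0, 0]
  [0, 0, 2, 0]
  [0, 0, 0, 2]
J_1(2) ⊕ J_1(2) ⊕ J_1(2) ⊕ J_1(2)

The characteristic polynomial is
  det(x·I − A) = x^4 - 8*x^3 + 24*x^2 - 32*x + 16 = (x - 2)^4

Eigenvalues and multiplicities (the geometric multiplicity of λ is n − rank(A − λI), which equals the number of Jordan blocks for λ):
  λ = 2: algebraic multiplicity = 4, geometric multiplicity = 4

Determining the block sizes for each eigenvalue:
  λ = 2: gm = am = 4, so every block has size 1 → block sizes [1, 1, 1, 1]

Assembling the blocks gives a Jordan form
J =
  [2, 0, 0, 0]
  [0, 2, 0, 0]
  [0, 0, 2, 0]
  [0, 0, 0, 2]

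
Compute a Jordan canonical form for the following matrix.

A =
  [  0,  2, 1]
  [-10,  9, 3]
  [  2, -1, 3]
J_3(4)

The characteristic polynomial is
  det(x·I − A) = x^3 - 12*x^2 + 48*x - 64 = (x - 4)^3

Eigenvalues and multiplicities (the geometric multiplicity of λ is n − rank(A − λI), which equals the number of Jordan blocks for λ):
  λ = 4: algebraic multiplicity = 3, geometric multiplicity = 1

Determining the block sizes for each eigenvalue:
  λ = 4: one block (gm = 1), so the single block has size am = 3 → block sizes [3]

Assembling the blocks gives a Jordan form
J =
  [4, 1, 0]
  [0, 4, 1]
  [0, 0, 4]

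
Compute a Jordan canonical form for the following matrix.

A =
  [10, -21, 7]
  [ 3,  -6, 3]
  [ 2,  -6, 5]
J_2(3) ⊕ J_1(3)

The characteristic polynomial is
  det(x·I − A) = x^3 - 9*x^2 + 27*x - 27 = (x - 3)^3

Eigenvalues and multiplicities (the geometric multiplicity of λ is n − rank(A − λI), which equals the number of Jordan blocks for λ):
  λ = 3: algebraic multiplicity = 3, geometric multiplicity = 2

Determining the block sizes for each eigenvalue:
  λ = 3: 2 blocks summing to 3 forces exactly one block of size 2 and the rest size 1 → block sizes [2, 1]

Assembling the blocks gives a Jordan form
J =
  [3, 1, 0]
  [0, 3, 0]
  [0, 0, 3]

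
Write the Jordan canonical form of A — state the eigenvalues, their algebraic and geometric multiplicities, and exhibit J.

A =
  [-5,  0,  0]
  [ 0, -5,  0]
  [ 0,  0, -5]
J_1(-5) ⊕ J_1(-5) ⊕ J_1(-5)

The characteristic polynomial is
  det(x·I − A) = x^3 + 15*x^2 + 75*x + 125 = (x + 5)^3

Eigenvalues and multiplicities (the geometric multiplicity of λ is n − rank(A − λI), which equals the number of Jordan blocks for λ):
  λ = -5: algebraic multiplicity = 3, geometric multiplicity = 3

Determining the block sizes for each eigenvalue:
  λ = -5: gm = am = 3, so every block has size 1 → block sizes [1, 1, 1]

Assembling the blocks gives a Jordan form
J =
  [-5,  0,  0]
  [ 0, -5,  0]
  [ 0,  0, -5]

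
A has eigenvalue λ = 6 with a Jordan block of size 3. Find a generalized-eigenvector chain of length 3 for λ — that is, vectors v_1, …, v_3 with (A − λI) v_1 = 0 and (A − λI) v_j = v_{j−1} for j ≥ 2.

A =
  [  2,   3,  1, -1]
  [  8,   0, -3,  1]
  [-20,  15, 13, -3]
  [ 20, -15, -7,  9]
A Jordan chain for λ = 6 of length 3:
v_1 = (1, -2, 5, -5)ᵀ
v_2 = (1, -3, 7, -7)ᵀ
v_3 = (0, 0, 1, 0)ᵀ

Let N = A − (6)·I. We want v_3 with N^3 v_3 = 0 but N^2 v_3 ≠ 0; then v_{j-1} := N · v_j for j = 3, …, 2.

Pick v_3 = (0, 0, 1, 0)ᵀ.
Then v_2 = N · v_3 = (1, -3, 7, -7)ᵀ.
Then v_1 = N · v_2 = (1, -2, 5, -5)ᵀ.

Sanity check: (A − (6)·I) v_1 = (0, 0, 0, 0)ᵀ = 0. ✓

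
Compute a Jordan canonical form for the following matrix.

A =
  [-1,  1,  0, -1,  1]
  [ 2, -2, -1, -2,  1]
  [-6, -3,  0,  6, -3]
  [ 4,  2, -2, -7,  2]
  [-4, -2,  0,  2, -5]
J_3(-3) ⊕ J_1(-3) ⊕ J_1(-3)

The characteristic polynomial is
  det(x·I − A) = x^5 + 15*x^4 + 90*x^3 + 270*x^2 + 405*x + 243 = (x + 3)^5

Eigenvalues and multiplicities (the geometric multiplicity of λ is n − rank(A − λI), which equals the number of Jordan blocks for λ):
  λ = -3: algebraic multiplicity = 5, geometric multiplicity = 3

Determining the block sizes for each eigenvalue:
  λ = -3: with am = 5 and gm = 3, the partition is not yet determined (e.g. several partitions of 5 into 3 parts exist). Let N = A − (-3)·I. Computing rank(N^1) = 2, rank(N^2) = 1, rank(N^3) = 0; the number of blocks of size ≥ j is rank(N^{j−1}) − rank(N^j), giving [3, 1, 1]. So we have 1 block(s) of size 3, 2 block(s) of size 1 → block sizes [3, 1, 1]

Assembling the blocks gives a Jordan form
J =
  [-3,  1,  0,  0,  0]
  [ 0, -3,  1,  0,  0]
  [ 0,  0, -3,  0,  0]
  [ 0,  0,  0, -3,  0]
  [ 0,  0,  0,  0, -3]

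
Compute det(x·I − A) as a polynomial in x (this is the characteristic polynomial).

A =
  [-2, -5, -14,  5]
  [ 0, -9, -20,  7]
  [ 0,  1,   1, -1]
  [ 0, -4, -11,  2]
x^4 + 8*x^3 + 24*x^2 + 32*x + 16

Expanding det(x·I − A) (e.g. by cofactor expansion or by noting that A is similar to its Jordan form J, which has the same characteristic polynomial as A) gives
  χ_A(x) = x^4 + 8*x^3 + 24*x^2 + 32*x + 16
which factors as (x + 2)^4. The eigenvalues (with algebraic multiplicities) are λ = -2 with multiplicity 4.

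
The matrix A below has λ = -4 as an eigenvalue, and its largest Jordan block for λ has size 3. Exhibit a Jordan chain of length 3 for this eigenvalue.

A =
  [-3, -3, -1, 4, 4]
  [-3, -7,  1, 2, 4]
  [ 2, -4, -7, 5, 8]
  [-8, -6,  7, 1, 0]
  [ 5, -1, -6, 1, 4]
A Jordan chain for λ = -4 of length 3:
v_1 = (-1, -1, -2, 0, -1)ᵀ
v_2 = (0, -2, -1, -1, -1)ᵀ
v_3 = (1, 0, 1, 0, 0)ᵀ

Let N = A − (-4)·I. We want v_3 with N^3 v_3 = 0 but N^2 v_3 ≠ 0; then v_{j-1} := N · v_j for j = 3, …, 2.

Pick v_3 = (1, 0, 1, 0, 0)ᵀ.
Then v_2 = N · v_3 = (0, -2, -1, -1, -1)ᵀ.
Then v_1 = N · v_2 = (-1, -1, -2, 0, -1)ᵀ.

Sanity check: (A − (-4)·I) v_1 = (0, 0, 0, 0, 0)ᵀ = 0. ✓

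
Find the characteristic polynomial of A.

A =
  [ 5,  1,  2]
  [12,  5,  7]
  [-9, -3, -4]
x^3 - 6*x^2 + 12*x - 8

Expanding det(x·I − A) (e.g. by cofactor expansion or by noting that A is similar to its Jordan form J, which has the same characteristic polynomial as A) gives
  χ_A(x) = x^3 - 6*x^2 + 12*x - 8
which factors as (x - 2)^3. The eigenvalues (with algebraic multiplicities) are λ = 2 with multiplicity 3.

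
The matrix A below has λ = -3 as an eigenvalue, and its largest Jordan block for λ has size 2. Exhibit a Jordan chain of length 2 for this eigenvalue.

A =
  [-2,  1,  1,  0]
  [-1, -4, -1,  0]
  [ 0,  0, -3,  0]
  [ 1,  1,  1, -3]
A Jordan chain for λ = -3 of length 2:
v_1 = (1, -1, 0, 1)ᵀ
v_2 = (1, 0, 0, 0)ᵀ

Let N = A − (-3)·I. We want v_2 with N^2 v_2 = 0 but N^1 v_2 ≠ 0; then v_{j-1} := N · v_j for j = 2, …, 2.

Pick v_2 = (1, 0, 0, 0)ᵀ.
Then v_1 = N · v_2 = (1, -1, 0, 1)ᵀ.

Sanity check: (A − (-3)·I) v_1 = (0, 0, 0, 0)ᵀ = 0. ✓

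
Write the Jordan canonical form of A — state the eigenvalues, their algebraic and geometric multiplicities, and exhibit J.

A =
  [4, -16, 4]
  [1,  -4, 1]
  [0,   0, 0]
J_2(0) ⊕ J_1(0)

The characteristic polynomial is
  det(x·I − A) = x^3

Eigenvalues and multiplicities (the geometric multiplicity of λ is n − rank(A − λI), which equals the number of Jordan blocks for λ):
  λ = 0: algebraic multiplicity = 3, geometric multiplicity = 2

Determining the block sizes for each eigenvalue:
  λ = 0: 2 blocks summing to 3 forces exactly one block of size 2 and the rest size 1 → block sizes [2, 1]

Assembling the blocks gives a Jordan form
J =
  [0, 1, 0]
  [0, 0, 0]
  [0, 0, 0]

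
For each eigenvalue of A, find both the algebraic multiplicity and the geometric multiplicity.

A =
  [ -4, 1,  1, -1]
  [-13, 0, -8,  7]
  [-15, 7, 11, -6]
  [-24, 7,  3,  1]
λ = -2: alg = 2, geom = 1; λ = 6: alg = 2, geom = 1

Step 1 — factor the characteristic polynomial to read off the algebraic multiplicities:
  χ_A(x) = (x - 6)^2*(x + 2)^2

Step 2 — compute geometric multiplicities via the rank-nullity identity g(λ) = n − rank(A − λI):
  rank(A − (-2)·I) = 3, so dim ker(A − (-2)·I) = n − 3 = 1
  rank(A − (6)·I) = 3, so dim ker(A − (6)·I) = n − 3 = 1

Summary:
  λ = -2: algebraic multiplicity = 2, geometric multiplicity = 1
  λ = 6: algebraic multiplicity = 2, geometric multiplicity = 1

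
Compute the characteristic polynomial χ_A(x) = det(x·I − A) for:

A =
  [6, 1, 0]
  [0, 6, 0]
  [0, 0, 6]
x^3 - 18*x^2 + 108*x - 216

Expanding det(x·I − A) (e.g. by cofactor expansion or by noting that A is similar to its Jordan form J, which has the same characteristic polynomial as A) gives
  χ_A(x) = x^3 - 18*x^2 + 108*x - 216
which factors as (x - 6)^3. The eigenvalues (with algebraic multiplicities) are λ = 6 with multiplicity 3.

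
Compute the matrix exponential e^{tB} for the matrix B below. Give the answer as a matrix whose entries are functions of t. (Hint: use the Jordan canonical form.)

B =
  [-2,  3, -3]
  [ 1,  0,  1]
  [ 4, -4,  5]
e^{tB} =
  [-3*t*exp(t) + exp(t), 3*t*exp(t), -3*t*exp(t)]
  [t*exp(t), -t*exp(t) + exp(t), t*exp(t)]
  [4*t*exp(t), -4*t*exp(t), 4*t*exp(t) + exp(t)]

Strategy: write B = P · J · P⁻¹ where J is a Jordan canonical form, so e^{tB} = P · e^{tJ} · P⁻¹, and e^{tJ} can be computed block-by-block.

B has Jordan form
J =
  [1, 1, 0]
  [0, 1, 0]
  [0, 0, 1]
(up to reordering of blocks).

Per-block formulas:
  For a 2×2 Jordan block J_2(1): exp(t · J_2(1)) = e^(1t)·(I + t·N), where N is the 2×2 nilpotent shift.
  For a 1×1 block at λ = 1: exp(t · [1]) = [e^(1t)].

After assembling e^{tJ} and conjugating by P, we get:

e^{tB} =
  [-3*t*exp(t) + exp(t), 3*t*exp(t), -3*t*exp(t)]
  [t*exp(t), -t*exp(t) + exp(t), t*exp(t)]
  [4*t*exp(t), -4*t*exp(t), 4*t*exp(t) + exp(t)]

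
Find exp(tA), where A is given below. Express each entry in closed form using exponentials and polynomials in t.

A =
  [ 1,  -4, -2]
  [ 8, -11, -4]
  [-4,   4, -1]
e^{tA} =
  [3*exp(-3*t) - 2*exp(-5*t), -2*exp(-3*t) + 2*exp(-5*t), -exp(-3*t) + exp(-5*t)]
  [4*exp(-3*t) - 4*exp(-5*t), -3*exp(-3*t) + 4*exp(-5*t), -2*exp(-3*t) + 2*exp(-5*t)]
  [-2*exp(-3*t) + 2*exp(-5*t), 2*exp(-3*t) - 2*exp(-5*t), 2*exp(-3*t) - exp(-5*t)]

Strategy: write A = P · J · P⁻¹ where J is a Jordan canonical form, so e^{tA} = P · e^{tJ} · P⁻¹, and e^{tJ} can be computed block-by-block.

A has Jordan form
J =
  [-5,  0,  0]
  [ 0, -3,  0]
  [ 0,  0, -3]
(up to reordering of blocks).

Per-block formulas:
  For a 1×1 block at λ = -3: exp(t · [-3]) = [e^(-3t)].
  For a 1×1 block at λ = -5: exp(t · [-5]) = [e^(-5t)].

After assembling e^{tJ} and conjugating by P, we get:

e^{tA} =
  [3*exp(-3*t) - 2*exp(-5*t), -2*exp(-3*t) + 2*exp(-5*t), -exp(-3*t) + exp(-5*t)]
  [4*exp(-3*t) - 4*exp(-5*t), -3*exp(-3*t) + 4*exp(-5*t), -2*exp(-3*t) + 2*exp(-5*t)]
  [-2*exp(-3*t) + 2*exp(-5*t), 2*exp(-3*t) - 2*exp(-5*t), 2*exp(-3*t) - exp(-5*t)]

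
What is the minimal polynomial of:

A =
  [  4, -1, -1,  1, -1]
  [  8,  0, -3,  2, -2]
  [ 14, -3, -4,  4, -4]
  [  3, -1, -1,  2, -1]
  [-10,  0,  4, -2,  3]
x^2 - 2*x + 1

The characteristic polynomial is χ_A(x) = (x - 1)^5, so the eigenvalues are known. The minimal polynomial is
  m_A(x) = Π_λ (x − λ)^{k_λ}
where k_λ is the size of the *largest* Jordan block for λ (equivalently, the smallest k with (A − λI)^k v = 0 for every generalised eigenvector v of λ).

  λ = 1: largest Jordan block has size 2, contributing (x − 1)^2

So m_A(x) = (x - 1)^2 = x^2 - 2*x + 1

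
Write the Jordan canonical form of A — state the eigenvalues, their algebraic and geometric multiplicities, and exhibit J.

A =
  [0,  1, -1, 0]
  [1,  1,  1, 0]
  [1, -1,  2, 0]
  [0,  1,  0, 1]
J_3(1) ⊕ J_1(1)

The characteristic polynomial is
  det(x·I − A) = x^4 - 4*x^3 + 6*x^2 - 4*x + 1 = (x - 1)^4

Eigenvalues and multiplicities (the geometric multiplicity of λ is n − rank(A − λI), which equals the number of Jordan blocks for λ):
  λ = 1: algebraic multiplicity = 4, geometric multiplicity = 2

Determining the block sizes for each eigenvalue:
  λ = 1: with am = 4 and gm = 2, the partition is not yet determined (e.g. several partitions of 4 into 2 parts exist). Let N = A − (1)·I. Computing rank(N^1) = 2, rank(N^2) = 1, rank(N^3) = 0; the number of blocks of size ≥ j is rank(N^{j−1}) − rank(N^j), giving [2, 1, 1]. So we have 1 block(s) of size 3, 1 block(s) of size 1 → block sizes [3, 1]

Assembling the blocks gives a Jordan form
J =
  [1, 1, 0, 0]
  [0, 1, 1, 0]
  [0, 0, 1, 0]
  [0, 0, 0, 1]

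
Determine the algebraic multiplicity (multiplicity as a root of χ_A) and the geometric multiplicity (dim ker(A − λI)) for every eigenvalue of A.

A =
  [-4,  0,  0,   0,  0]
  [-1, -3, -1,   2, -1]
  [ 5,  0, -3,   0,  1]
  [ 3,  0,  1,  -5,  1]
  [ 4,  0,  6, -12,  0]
λ = -4: alg = 1, geom = 1; λ = -3: alg = 3, geom = 2; λ = -2: alg = 1, geom = 1

Step 1 — factor the characteristic polynomial to read off the algebraic multiplicities:
  χ_A(x) = (x + 2)*(x + 3)^3*(x + 4)

Step 2 — compute geometric multiplicities via the rank-nullity identity g(λ) = n − rank(A − λI):
  rank(A − (-4)·I) = 4, so dim ker(A − (-4)·I) = n − 4 = 1
  rank(A − (-3)·I) = 3, so dim ker(A − (-3)·I) = n − 3 = 2
  rank(A − (-2)·I) = 4, so dim ker(A − (-2)·I) = n − 4 = 1

Summary:
  λ = -4: algebraic multiplicity = 1, geometric multiplicity = 1
  λ = -3: algebraic multiplicity = 3, geometric multiplicity = 2
  λ = -2: algebraic multiplicity = 1, geometric multiplicity = 1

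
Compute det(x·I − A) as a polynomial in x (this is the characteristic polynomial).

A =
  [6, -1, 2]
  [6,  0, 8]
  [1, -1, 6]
x^3 - 12*x^2 + 48*x - 64

Expanding det(x·I − A) (e.g. by cofactor expansion or by noting that A is similar to its Jordan form J, which has the same characteristic polynomial as A) gives
  χ_A(x) = x^3 - 12*x^2 + 48*x - 64
which factors as (x - 4)^3. The eigenvalues (with algebraic multiplicities) are λ = 4 with multiplicity 3.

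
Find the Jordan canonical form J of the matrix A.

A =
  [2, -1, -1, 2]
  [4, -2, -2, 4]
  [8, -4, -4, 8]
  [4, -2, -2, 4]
J_2(0) ⊕ J_1(0) ⊕ J_1(0)

The characteristic polynomial is
  det(x·I − A) = x^4

Eigenvalues and multiplicities (the geometric multiplicity of λ is n − rank(A − λI), which equals the number of Jordan blocks for λ):
  λ = 0: algebraic multiplicity = 4, geometric multiplicity = 3

Determining the block sizes for each eigenvalue:
  λ = 0: 3 blocks summing to 4 forces exactly one block of size 2 and the rest size 1 → block sizes [2, 1, 1]

Assembling the blocks gives a Jordan form
J =
  [0, 1, 0, 0]
  [0, 0, 0, 0]
  [0, 0, 0, 0]
  [0, 0, 0, 0]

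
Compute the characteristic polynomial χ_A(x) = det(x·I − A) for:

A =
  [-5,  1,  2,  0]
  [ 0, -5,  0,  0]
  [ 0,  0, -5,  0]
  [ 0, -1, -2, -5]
x^4 + 20*x^3 + 150*x^2 + 500*x + 625

Expanding det(x·I − A) (e.g. by cofactor expansion or by noting that A is similar to its Jordan form J, which has the same characteristic polynomial as A) gives
  χ_A(x) = x^4 + 20*x^3 + 150*x^2 + 500*x + 625
which factors as (x + 5)^4. The eigenvalues (with algebraic multiplicities) are λ = -5 with multiplicity 4.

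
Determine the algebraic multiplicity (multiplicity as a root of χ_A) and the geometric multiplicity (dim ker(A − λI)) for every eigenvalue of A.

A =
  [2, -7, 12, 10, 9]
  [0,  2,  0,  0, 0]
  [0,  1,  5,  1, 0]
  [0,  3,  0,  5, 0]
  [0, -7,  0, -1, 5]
λ = 2: alg = 2, geom = 1; λ = 5: alg = 3, geom = 2

Step 1 — factor the characteristic polynomial to read off the algebraic multiplicities:
  χ_A(x) = (x - 5)^3*(x - 2)^2

Step 2 — compute geometric multiplicities via the rank-nullity identity g(λ) = n − rank(A − λI):
  rank(A − (2)·I) = 4, so dim ker(A − (2)·I) = n − 4 = 1
  rank(A − (5)·I) = 3, so dim ker(A − (5)·I) = n − 3 = 2

Summary:
  λ = 2: algebraic multiplicity = 2, geometric multiplicity = 1
  λ = 5: algebraic multiplicity = 3, geometric multiplicity = 2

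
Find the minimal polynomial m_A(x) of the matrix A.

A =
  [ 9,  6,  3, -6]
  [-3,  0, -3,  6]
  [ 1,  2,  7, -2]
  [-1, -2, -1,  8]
x^2 - 12*x + 36

The characteristic polynomial is χ_A(x) = (x - 6)^4, so the eigenvalues are known. The minimal polynomial is
  m_A(x) = Π_λ (x − λ)^{k_λ}
where k_λ is the size of the *largest* Jordan block for λ (equivalently, the smallest k with (A − λI)^k v = 0 for every generalised eigenvector v of λ).

  λ = 6: largest Jordan block has size 2, contributing (x − 6)^2

So m_A(x) = (x - 6)^2 = x^2 - 12*x + 36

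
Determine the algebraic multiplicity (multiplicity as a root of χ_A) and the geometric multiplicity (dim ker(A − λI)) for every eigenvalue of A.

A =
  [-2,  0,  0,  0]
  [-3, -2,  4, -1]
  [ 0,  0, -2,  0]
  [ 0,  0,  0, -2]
λ = -2: alg = 4, geom = 3

Step 1 — factor the characteristic polynomial to read off the algebraic multiplicities:
  χ_A(x) = (x + 2)^4

Step 2 — compute geometric multiplicities via the rank-nullity identity g(λ) = n − rank(A − λI):
  rank(A − (-2)·I) = 1, so dim ker(A − (-2)·I) = n − 1 = 3

Summary:
  λ = -2: algebraic multiplicity = 4, geometric multiplicity = 3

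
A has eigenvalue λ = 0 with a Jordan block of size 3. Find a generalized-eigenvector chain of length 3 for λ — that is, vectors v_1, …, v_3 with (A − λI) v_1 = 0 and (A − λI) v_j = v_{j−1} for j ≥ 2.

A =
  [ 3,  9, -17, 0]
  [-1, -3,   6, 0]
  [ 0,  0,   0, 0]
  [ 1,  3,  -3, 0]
A Jordan chain for λ = 0 of length 3:
v_1 = (3, -1, 0, 1)ᵀ
v_2 = (-17, 6, 0, -3)ᵀ
v_3 = (0, 0, 1, 0)ᵀ

Let N = A − (0)·I. We want v_3 with N^3 v_3 = 0 but N^2 v_3 ≠ 0; then v_{j-1} := N · v_j for j = 3, …, 2.

Pick v_3 = (0, 0, 1, 0)ᵀ.
Then v_2 = N · v_3 = (-17, 6, 0, -3)ᵀ.
Then v_1 = N · v_2 = (3, -1, 0, 1)ᵀ.

Sanity check: (A − (0)·I) v_1 = (0, 0, 0, 0)ᵀ = 0. ✓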